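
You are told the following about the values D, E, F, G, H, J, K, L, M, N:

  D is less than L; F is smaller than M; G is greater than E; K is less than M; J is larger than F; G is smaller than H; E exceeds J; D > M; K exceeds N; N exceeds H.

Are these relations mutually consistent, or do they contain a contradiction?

consistent

Every relation is compatible with F < J < E < G < H < N < K < M < D < L; the set is consistent.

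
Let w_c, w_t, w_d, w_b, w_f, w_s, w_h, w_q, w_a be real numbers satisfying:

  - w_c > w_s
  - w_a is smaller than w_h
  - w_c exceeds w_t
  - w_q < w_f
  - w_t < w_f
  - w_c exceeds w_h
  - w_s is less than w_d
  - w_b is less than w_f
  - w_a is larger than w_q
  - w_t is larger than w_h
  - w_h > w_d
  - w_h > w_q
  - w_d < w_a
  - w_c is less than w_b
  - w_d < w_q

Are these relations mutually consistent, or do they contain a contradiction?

The single ordering w_s < w_d < w_q < w_a < w_h < w_t < w_c < w_b < w_f satisfies every listed relation, so no contradiction arises.

consistent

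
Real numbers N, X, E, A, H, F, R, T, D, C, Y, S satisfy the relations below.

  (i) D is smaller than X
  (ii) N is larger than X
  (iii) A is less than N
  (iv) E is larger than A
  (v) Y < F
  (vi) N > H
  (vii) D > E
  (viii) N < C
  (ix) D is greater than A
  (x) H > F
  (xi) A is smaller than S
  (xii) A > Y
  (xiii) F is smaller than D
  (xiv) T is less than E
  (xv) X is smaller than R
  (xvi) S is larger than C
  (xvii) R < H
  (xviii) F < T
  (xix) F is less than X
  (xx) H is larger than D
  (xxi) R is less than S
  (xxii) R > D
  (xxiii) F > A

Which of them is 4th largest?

Piecing the relations together gives one ordering: Y < A < F < T < E < D < X < R < H < N < C < S.
Counting 4 from the largest end gives H.

H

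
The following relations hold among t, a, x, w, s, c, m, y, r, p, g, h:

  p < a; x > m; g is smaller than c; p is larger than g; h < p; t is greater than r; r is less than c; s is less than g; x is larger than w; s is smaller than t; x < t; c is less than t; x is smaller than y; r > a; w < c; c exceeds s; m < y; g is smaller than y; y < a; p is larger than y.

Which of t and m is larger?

t

m < y and y < p give m < p.
Then p < a extends the chain to a.
Then a < r extends the chain to r.
Then r < c extends the chain to c.
With c < t: m < y < p < a < r < c < t.
So m < t; t is the larger of the two.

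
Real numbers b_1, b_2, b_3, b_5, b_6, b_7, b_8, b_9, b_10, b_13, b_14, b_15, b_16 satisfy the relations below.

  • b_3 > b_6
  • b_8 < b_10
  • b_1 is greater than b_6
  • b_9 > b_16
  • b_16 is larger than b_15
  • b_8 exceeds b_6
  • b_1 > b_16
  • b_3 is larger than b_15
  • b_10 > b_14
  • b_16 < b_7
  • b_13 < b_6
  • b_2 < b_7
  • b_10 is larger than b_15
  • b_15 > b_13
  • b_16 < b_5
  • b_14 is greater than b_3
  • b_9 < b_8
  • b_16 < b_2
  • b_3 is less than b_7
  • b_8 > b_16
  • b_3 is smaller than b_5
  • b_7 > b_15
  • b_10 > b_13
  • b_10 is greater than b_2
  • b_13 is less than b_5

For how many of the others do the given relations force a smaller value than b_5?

5

From b_5 the given relations immediately reach b_13, b_16, b_3.
From those, b_6, b_15 — 5 in total.
No other element is forced below b_5 by the given relations, so the count is 5.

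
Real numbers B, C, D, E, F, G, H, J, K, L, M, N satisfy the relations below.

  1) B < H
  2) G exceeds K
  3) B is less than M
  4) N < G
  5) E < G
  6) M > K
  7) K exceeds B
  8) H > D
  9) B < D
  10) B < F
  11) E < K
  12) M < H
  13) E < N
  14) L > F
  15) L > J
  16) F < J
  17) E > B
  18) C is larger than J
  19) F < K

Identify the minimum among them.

B

Chaining upward from B: directly above it, F, E, K, M, D, H; then N, J, L, G; then C.
That covers every other element, and nothing is given below B, so B is the minimum.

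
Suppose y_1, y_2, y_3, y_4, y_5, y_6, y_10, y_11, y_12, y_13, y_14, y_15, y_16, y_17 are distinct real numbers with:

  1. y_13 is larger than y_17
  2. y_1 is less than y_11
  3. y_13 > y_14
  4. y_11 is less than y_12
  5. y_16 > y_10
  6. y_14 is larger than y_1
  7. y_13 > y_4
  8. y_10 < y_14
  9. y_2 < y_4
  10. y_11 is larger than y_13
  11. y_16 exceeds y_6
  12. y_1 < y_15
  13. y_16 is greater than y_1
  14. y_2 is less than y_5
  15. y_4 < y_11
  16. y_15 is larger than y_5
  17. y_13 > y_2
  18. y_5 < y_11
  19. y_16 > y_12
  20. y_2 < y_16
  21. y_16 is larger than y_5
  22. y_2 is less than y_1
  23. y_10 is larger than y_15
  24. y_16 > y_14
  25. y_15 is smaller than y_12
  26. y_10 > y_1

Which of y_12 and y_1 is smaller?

Link the given pairs in sequence: y_1 < y_15; y_15 < y_10; y_10 < y_14; y_14 < y_13; y_13 < y_11; y_11 < y_12.
Together: y_1 < y_15 < y_10 < y_14 < y_13 < y_11 < y_12.
So y_1 < y_12; y_1 is the smaller of the two.

y_1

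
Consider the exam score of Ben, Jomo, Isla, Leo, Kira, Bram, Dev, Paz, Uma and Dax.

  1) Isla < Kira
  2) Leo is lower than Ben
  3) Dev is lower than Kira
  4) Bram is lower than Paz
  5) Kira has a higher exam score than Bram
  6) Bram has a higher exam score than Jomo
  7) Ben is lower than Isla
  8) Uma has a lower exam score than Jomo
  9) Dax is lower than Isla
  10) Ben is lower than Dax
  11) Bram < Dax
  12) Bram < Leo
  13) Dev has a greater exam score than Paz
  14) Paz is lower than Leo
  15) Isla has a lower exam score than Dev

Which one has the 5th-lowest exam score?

Leo

Chaining the given pairs: Uma < Jomo < Bram < Paz < Leo < Ben < Dax < Isla < Dev < Kira.
Counting 5 from the smallest end gives Leo.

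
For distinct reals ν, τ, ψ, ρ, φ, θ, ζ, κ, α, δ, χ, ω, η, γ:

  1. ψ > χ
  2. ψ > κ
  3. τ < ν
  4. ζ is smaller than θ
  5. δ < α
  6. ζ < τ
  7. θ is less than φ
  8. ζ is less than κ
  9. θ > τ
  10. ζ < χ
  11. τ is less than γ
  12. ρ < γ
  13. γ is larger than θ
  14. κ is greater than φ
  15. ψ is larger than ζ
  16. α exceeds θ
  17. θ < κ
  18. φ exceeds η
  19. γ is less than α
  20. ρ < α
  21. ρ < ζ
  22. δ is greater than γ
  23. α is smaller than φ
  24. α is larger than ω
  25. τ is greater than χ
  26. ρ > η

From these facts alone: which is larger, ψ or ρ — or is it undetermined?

ψ

Link the given pairs in sequence: ρ < ζ; ζ < χ; χ < τ; τ < θ; θ < γ; γ < δ; δ < α; α < φ; φ < κ; κ < ψ.
Together: ρ < ζ < χ < τ < θ < γ < δ < α < φ < κ < ψ.
So ψ is larger.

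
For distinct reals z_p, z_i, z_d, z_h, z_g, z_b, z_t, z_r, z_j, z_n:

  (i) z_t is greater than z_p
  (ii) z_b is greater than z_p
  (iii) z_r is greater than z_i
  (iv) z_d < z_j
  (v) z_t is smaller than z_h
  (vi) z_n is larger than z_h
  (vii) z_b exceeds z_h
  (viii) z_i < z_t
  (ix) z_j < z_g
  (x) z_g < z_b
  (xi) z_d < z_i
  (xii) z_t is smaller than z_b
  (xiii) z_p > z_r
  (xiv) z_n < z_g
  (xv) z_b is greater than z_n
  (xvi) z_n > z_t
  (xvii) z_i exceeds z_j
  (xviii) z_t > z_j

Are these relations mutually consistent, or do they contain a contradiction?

The single ordering z_d < z_j < z_i < z_r < z_p < z_t < z_h < z_n < z_g < z_b satisfies every listed relation, so no contradiction arises.

consistent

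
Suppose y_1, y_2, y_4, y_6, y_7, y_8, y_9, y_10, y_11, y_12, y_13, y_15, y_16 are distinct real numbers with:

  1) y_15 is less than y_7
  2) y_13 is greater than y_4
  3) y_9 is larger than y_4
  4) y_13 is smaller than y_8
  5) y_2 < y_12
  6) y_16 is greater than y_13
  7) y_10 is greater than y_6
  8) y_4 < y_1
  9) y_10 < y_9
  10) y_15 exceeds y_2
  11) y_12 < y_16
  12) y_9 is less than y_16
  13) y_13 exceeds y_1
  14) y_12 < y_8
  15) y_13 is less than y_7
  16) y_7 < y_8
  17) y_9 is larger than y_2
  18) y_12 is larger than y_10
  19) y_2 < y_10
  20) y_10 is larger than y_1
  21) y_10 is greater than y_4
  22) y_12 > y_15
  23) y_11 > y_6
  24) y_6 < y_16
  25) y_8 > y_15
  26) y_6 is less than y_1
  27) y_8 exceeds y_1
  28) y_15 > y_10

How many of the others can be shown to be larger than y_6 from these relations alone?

10

From y_6 the given relations immediately reach y_11, y_1, y_10, y_16.
From those, y_15, y_9, y_13, y_12, y_8 — 9 in total.
From those, y_7 — 10 in total.
Nothing else is reachable above y_6; 10 in all.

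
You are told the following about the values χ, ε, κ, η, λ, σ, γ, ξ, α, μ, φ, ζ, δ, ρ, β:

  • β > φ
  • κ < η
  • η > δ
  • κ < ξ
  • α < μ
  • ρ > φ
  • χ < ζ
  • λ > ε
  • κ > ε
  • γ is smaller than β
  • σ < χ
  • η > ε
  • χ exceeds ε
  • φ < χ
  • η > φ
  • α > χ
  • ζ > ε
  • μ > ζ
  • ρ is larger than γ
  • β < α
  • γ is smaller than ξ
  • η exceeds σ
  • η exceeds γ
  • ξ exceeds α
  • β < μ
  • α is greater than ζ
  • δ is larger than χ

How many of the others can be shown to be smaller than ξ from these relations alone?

From ξ the given relations immediately reach γ, α, κ.
From those, ε, χ, ζ, β — 7 in total.
From those, φ, σ — 9 in total.
Nothing else is reachable below ξ; 9 in all.

9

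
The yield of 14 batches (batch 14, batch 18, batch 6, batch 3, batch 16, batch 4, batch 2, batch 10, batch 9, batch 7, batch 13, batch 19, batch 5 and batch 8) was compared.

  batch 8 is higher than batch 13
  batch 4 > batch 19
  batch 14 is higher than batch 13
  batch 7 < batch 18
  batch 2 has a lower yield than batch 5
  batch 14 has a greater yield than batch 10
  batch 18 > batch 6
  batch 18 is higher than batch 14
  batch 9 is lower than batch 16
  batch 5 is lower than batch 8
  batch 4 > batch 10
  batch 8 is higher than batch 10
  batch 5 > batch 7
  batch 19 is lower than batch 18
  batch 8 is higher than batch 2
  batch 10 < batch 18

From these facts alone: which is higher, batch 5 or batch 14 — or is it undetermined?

Following every chain through batch 5: above batch 5 we get batch 8; below batch 5 we get batch 7, batch 2.
batch 14 is not reached, and no chain runs the other way from batch 14 to batch 5.
So the given relations leave the order of batch 5 and batch 14 undetermined.

undetermined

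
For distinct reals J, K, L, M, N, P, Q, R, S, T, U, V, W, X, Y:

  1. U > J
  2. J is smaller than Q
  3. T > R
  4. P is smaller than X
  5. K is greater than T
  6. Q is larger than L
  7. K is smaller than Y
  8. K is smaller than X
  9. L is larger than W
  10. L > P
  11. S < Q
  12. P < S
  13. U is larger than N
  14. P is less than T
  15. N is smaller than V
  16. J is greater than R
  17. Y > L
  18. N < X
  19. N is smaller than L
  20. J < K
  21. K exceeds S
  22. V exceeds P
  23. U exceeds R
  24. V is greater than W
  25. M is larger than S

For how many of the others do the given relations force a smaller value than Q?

7

From Q the given relations immediately reach S, L, J.
From those, N, R, P, W — 7 in total.
Nothing else is reachable below Q; 7 in all.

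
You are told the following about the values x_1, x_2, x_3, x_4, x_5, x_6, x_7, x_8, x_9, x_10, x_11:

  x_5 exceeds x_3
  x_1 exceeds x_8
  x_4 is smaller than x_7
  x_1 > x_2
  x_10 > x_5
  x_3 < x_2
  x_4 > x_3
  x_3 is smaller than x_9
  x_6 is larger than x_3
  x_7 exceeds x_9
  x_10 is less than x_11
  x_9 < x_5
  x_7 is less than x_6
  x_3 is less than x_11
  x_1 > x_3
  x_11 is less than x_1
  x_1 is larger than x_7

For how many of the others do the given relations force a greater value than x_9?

From x_9 the given relations immediately reach x_5, x_7.
From those, x_10, x_6, x_1 — 5 in total.
From those, x_11 — 6 in total.
Nothing else is reachable above x_9; 6 in all.

6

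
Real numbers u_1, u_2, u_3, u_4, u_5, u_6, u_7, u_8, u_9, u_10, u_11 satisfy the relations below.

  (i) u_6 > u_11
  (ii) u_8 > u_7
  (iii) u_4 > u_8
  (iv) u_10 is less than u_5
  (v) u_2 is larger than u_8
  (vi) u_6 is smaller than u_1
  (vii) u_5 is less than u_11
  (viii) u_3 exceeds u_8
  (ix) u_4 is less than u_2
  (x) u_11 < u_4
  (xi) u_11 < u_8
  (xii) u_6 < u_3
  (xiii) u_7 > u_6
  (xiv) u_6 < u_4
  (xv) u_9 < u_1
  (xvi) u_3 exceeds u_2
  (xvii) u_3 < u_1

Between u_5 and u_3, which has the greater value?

u_3

The relevant relations are u_5 < u_11; u_11 < u_8; u_8 < u_4; u_4 < u_2; u_2 < u_3.
Chaining these gives u_5 < u_11 < u_8 < u_4 < u_2 < u_3.
So u_5 < u_3; u_3 is the larger of the two.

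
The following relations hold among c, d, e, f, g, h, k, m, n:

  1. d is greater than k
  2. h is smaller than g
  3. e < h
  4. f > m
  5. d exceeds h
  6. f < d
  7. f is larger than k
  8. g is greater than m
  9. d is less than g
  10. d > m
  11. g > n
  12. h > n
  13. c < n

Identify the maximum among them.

g

Chaining downward from g: directly below it, m, n, h, d; then k, e, c, f.
That covers every other element, and nothing is given above g, so g is the maximum.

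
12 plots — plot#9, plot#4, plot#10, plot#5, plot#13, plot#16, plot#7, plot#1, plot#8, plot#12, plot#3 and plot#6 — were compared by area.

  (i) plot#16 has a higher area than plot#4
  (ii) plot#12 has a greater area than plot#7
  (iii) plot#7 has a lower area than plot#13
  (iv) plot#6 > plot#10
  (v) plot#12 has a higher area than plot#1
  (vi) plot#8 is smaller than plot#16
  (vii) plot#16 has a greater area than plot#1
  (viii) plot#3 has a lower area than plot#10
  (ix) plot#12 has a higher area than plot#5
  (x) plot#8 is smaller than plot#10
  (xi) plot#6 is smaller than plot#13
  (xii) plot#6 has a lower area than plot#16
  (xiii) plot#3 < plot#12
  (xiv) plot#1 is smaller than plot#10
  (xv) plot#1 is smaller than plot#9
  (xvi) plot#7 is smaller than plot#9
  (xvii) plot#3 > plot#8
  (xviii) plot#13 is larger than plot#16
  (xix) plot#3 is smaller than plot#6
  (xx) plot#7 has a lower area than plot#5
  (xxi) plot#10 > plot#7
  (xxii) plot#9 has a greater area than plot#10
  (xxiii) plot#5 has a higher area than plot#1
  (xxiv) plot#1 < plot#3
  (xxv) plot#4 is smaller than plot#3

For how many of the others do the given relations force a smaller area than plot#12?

Directly below plot#12: plot#7, plot#1, plot#5, plot#3.
One step further: plot#8, plot#4 (6 so far).
No other element is forced below plot#12 by the given relations, so the count is 6.

6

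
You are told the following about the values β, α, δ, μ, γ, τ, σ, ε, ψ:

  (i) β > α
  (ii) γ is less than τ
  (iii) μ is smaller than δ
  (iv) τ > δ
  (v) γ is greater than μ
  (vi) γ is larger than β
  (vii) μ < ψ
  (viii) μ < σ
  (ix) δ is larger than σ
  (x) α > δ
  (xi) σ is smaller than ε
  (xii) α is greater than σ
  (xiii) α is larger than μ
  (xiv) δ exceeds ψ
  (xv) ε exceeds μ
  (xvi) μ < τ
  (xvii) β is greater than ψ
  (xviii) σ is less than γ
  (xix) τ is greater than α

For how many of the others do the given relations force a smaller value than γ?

The elements the relations force below γ are μ, σ, ψ, δ, α, β — no chain reaches any other.
That is 6.

6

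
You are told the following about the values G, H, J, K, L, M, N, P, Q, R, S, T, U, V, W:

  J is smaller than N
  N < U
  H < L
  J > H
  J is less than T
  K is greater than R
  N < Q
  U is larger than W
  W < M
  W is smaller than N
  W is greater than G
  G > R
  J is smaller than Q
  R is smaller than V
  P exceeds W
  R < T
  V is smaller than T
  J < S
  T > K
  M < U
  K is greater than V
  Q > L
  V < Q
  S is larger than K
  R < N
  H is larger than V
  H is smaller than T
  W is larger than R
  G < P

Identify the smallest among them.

Chaining upward from R: directly above it, V, G, W, K, N, T; then P, H, M, S, Q, U; then J, L.
That covers every other element, and nothing is given below R, so R is the smallest.

R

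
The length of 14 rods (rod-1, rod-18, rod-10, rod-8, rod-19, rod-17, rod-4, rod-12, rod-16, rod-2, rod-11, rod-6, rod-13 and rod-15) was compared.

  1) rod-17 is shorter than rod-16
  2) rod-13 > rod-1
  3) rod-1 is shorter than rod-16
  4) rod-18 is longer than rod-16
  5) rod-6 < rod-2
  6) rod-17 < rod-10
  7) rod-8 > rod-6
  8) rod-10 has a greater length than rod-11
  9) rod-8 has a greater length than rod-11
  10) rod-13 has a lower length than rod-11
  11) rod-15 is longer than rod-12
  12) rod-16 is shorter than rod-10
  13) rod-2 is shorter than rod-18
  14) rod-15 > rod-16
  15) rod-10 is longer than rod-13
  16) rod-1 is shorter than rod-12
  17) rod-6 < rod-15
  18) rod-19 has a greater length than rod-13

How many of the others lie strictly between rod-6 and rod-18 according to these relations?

1

Chaining upward from rod-6 reaches: rod-15, rod-8, rod-2.
Chaining downward from rod-18 reaches: rod-1, rod-17, rod-16, rod-2.
Strictly between rod-6 and rod-18 are those in both lists: rod-2 — 1 element.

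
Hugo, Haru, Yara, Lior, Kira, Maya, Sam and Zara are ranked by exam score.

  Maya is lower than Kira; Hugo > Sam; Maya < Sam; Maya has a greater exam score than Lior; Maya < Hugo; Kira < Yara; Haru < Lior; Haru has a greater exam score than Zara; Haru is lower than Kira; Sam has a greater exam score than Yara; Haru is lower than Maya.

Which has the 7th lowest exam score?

Piecing the relations together gives one ordering: Zara < Haru < Lior < Maya < Kira < Yara < Sam < Hugo.
Counting 7 from the smallest end gives Sam.

Sam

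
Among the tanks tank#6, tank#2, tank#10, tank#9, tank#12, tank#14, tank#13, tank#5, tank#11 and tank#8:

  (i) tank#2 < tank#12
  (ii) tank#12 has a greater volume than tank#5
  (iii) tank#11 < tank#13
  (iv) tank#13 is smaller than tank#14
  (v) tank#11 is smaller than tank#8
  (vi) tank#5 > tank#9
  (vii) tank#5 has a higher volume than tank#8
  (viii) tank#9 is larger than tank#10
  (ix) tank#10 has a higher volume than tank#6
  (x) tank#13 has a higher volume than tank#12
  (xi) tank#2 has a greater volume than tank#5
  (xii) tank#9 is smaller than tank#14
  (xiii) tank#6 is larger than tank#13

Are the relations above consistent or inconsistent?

inconsistent

We have tank#9 < tank#5 stated directly, yet also tank#5 < tank#2 < tank#12 < tank#13 < tank#6 < tank#10 < tank#9 by chaining the others — so tank#5 < tank#9. Contradiction.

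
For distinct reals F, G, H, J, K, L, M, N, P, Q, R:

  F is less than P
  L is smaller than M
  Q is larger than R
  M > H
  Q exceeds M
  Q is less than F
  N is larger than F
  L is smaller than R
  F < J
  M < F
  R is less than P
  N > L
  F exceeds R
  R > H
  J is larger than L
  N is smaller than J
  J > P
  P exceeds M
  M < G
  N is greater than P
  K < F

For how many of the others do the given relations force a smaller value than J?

The elements the relations force below J are H, L, R, K, M, Q, F, P, N — no chain reaches any other.
That is 9.

9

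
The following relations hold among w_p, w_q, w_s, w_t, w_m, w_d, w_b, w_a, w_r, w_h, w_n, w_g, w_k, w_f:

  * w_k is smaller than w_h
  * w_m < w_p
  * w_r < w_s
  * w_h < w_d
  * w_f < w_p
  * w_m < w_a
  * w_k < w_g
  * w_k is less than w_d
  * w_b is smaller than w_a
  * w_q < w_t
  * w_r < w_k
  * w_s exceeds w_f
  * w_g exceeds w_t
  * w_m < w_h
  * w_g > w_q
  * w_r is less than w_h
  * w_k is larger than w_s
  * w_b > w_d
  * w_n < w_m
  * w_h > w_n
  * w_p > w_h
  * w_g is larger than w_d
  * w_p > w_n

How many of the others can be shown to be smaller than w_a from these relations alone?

9

The elements the relations force below w_a are w_r, w_n, w_m, w_f, w_s, w_k, w_h, w_d, w_b — no chain reaches any other.
That is 9.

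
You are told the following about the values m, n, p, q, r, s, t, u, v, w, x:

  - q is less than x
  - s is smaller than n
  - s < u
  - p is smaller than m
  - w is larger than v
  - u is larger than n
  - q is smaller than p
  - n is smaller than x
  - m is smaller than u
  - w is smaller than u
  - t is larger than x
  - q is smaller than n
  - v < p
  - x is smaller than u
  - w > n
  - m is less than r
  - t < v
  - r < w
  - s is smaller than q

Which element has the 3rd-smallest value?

Chaining the given pairs: s < q < n < x < t < v < p < m < r < w < u.
The 3rd smallest is n.

n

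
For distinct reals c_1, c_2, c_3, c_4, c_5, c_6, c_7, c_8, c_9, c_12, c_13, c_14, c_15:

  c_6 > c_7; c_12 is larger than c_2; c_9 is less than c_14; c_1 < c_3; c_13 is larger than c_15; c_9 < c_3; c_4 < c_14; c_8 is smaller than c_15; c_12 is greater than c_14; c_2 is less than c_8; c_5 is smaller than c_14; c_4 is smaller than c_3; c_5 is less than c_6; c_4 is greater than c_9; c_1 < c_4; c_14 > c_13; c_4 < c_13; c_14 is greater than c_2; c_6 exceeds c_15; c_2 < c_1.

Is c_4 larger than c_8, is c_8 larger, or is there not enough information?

undetermined

Following every chain through c_8: above c_8 we get c_15, c_13, c_14, c_6, c_12; below c_8 we get c_2.
c_4 is not reached, and no chain runs the other way from c_4 to c_8.
So the given relations leave the order of c_8 and c_4 undetermined.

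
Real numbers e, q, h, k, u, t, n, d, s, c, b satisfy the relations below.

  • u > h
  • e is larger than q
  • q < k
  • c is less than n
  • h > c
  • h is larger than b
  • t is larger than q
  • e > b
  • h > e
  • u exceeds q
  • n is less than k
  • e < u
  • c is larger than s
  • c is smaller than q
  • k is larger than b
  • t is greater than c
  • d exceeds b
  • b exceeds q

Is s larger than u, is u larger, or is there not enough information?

s < c and c < q give s < q.
Then q < b extends the chain to b.
Then b < e extends the chain to e.
With e < h: s < c < q < b < e < h.
With h < u: s < c < q < b < e < h < u.
So u is larger.

u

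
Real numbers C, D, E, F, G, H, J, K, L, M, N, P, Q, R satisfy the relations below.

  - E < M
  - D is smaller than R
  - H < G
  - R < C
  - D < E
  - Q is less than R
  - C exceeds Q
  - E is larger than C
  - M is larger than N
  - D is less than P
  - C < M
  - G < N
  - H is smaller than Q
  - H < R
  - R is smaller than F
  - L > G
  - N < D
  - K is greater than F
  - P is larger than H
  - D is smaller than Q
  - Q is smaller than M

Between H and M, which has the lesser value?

H

Link the given pairs in sequence: H < G; G < N; N < D; D < Q; Q < R; R < C; C < E; E < M.
Chaining these gives H < G < N < D < Q < R < C < E < M.
So H < M; H is the smaller of the two.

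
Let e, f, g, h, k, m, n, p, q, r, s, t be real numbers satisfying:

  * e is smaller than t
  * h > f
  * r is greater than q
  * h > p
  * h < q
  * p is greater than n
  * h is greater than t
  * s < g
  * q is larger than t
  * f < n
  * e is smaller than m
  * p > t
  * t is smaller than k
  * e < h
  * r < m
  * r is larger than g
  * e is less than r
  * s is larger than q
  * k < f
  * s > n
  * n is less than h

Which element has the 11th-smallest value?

r

Piecing the relations together gives one ordering: e < t < k < f < n < p < h < q < s < g < r < m.
Counting 11 from the smallest end gives r.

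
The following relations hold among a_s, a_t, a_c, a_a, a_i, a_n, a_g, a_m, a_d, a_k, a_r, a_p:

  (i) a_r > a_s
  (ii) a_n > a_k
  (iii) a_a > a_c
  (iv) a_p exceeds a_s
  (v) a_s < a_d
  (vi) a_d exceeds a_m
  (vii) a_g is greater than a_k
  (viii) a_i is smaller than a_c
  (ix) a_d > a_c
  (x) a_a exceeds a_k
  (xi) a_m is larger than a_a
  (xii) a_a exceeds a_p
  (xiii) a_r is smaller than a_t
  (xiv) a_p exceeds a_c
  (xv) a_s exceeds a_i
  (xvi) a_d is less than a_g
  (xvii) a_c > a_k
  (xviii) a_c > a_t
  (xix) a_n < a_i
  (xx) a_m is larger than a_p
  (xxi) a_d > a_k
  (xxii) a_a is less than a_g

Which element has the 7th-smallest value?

Chaining the given pairs: a_k < a_n < a_i < a_s < a_r < a_t < a_c < a_p < a_a < a_m < a_d < a_g.
The 7th smallest is a_c.

a_c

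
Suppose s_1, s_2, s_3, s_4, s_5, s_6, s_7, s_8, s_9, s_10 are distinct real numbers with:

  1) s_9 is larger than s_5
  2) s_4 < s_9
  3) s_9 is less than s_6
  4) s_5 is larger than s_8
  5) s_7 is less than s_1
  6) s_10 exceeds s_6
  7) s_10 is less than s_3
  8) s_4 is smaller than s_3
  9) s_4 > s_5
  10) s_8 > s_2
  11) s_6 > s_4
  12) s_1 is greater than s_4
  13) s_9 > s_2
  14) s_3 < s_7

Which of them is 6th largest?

Piecing the relations together gives one ordering: s_2 < s_8 < s_5 < s_4 < s_9 < s_6 < s_10 < s_3 < s_7 < s_1.
The 6th largest is s_9.

s_9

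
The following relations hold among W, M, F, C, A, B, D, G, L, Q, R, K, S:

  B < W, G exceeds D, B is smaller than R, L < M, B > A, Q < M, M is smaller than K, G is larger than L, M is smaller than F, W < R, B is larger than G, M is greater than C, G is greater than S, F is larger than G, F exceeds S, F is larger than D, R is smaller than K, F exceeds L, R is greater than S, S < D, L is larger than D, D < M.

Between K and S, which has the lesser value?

S

Link the given pairs in sequence: S < D; D < L; L < G; G < B; B < W; W < R; R < K.
Together: S < D < L < G < B < W < R < K.
So S < K; S is the smaller of the two.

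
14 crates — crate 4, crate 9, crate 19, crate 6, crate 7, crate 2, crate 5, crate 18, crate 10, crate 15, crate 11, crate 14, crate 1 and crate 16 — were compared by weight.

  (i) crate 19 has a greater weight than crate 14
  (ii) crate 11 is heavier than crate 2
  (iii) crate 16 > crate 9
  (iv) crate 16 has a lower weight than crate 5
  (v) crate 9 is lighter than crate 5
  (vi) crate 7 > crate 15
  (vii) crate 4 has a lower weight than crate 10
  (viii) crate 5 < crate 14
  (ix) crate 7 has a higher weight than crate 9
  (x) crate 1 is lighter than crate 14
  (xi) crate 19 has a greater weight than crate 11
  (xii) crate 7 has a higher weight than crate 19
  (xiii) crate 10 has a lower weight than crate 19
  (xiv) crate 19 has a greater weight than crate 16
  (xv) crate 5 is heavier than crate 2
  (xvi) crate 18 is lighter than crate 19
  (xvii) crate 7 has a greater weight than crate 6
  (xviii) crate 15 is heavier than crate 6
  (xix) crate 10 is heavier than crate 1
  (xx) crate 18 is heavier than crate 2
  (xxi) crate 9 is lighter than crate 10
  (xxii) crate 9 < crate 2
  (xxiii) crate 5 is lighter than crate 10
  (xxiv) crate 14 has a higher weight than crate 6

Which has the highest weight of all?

Chaining downward from crate 7: directly below it, crate 9, crate 6, crate 15, crate 19; then crate 16, crate 18, crate 10, crate 14, crate 11; then crate 1, crate 4, crate 2, crate 5.
That covers every other element, and nothing is given above crate 7, so crate 7 is the highest weight.

crate 7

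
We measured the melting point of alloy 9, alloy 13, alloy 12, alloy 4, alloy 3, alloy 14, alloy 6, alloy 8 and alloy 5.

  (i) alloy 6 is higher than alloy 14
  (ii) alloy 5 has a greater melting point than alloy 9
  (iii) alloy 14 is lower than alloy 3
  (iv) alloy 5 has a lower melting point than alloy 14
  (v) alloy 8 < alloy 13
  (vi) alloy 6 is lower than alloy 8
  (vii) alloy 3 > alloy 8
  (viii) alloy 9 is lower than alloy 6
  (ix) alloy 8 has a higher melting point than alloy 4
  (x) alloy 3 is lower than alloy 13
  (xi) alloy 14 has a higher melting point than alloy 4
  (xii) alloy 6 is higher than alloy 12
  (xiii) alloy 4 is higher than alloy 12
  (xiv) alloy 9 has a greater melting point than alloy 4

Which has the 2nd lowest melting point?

alloy 4

The consecutive relations fix a unique order: alloy 12 < alloy 4 < alloy 9 < alloy 5 < alloy 14 < alloy 6 < alloy 8 < alloy 3 < alloy 13.
The 2nd smallest is alloy 4.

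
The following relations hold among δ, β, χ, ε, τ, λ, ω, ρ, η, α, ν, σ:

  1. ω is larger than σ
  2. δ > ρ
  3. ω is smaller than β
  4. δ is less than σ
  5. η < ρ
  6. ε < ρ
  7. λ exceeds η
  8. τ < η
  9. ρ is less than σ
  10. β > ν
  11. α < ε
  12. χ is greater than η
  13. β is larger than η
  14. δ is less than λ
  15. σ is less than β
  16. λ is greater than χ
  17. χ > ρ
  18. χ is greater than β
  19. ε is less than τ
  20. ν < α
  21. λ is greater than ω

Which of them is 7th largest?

The consecutive relations fix a unique order: ν < α < ε < τ < η < ρ < δ < σ < ω < β < χ < λ.
The 7th largest is ρ.

ρ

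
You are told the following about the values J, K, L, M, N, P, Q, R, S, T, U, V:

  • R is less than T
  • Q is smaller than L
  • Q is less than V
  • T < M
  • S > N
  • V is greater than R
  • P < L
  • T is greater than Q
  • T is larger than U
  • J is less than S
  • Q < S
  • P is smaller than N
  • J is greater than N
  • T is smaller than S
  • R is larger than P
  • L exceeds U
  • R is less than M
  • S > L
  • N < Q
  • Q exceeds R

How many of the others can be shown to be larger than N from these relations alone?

7

Directly above N: Q, J, S.
One step further: L, T, V (6 so far).
One step further: M (7 so far).
Nothing else is reachable above N; 7 in all.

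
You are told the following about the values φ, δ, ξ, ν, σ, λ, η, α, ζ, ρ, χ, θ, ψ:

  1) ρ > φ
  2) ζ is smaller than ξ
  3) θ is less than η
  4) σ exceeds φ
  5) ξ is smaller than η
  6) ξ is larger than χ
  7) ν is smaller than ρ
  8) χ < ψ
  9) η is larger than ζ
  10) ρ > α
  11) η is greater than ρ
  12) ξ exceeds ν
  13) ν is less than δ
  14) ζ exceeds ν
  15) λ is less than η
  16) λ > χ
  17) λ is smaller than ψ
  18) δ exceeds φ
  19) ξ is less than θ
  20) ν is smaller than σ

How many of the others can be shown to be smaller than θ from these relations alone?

4

Directly below θ: ξ.
One step further: χ, ν, ζ (4 so far).
Nothing else is reachable below θ; 4 in all.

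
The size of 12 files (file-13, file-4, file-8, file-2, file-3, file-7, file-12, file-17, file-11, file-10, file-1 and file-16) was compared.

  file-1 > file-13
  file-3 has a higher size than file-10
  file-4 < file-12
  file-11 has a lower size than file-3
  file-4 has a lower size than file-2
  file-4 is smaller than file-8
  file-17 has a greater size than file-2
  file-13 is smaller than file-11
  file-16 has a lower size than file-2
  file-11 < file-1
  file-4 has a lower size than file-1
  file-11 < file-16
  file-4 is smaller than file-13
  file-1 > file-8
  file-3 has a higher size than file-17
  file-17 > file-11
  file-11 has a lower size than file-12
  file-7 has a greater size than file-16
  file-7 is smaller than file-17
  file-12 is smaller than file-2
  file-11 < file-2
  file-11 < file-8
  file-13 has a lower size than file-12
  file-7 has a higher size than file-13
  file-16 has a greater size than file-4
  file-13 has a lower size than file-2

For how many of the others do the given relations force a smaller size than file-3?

From file-3 the given relations immediately reach file-11, file-10, file-17.
From those, file-13, file-2, file-7 — 6 in total.
From those, file-4, file-16, file-12 — 9 in total.
No other element is forced below file-3 by the given relations, so the count is 9.

9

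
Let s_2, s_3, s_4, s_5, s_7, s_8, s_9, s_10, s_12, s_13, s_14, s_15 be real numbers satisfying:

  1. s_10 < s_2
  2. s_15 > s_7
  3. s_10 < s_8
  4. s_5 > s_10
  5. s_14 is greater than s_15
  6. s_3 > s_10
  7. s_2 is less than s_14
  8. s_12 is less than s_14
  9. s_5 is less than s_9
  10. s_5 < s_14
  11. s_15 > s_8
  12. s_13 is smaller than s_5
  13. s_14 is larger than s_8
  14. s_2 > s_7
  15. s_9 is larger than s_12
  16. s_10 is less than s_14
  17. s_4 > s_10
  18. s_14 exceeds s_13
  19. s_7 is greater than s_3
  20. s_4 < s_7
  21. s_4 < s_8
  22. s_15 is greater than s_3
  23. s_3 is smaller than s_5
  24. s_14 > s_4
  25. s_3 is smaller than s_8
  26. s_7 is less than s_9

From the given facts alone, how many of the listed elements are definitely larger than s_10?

9

Directly above s_10: s_4, s_3, s_5, s_2, s_8, s_14.
One step further: s_7, s_9, s_15 (9 so far).
Nothing else is reachable above s_10; 9 in all.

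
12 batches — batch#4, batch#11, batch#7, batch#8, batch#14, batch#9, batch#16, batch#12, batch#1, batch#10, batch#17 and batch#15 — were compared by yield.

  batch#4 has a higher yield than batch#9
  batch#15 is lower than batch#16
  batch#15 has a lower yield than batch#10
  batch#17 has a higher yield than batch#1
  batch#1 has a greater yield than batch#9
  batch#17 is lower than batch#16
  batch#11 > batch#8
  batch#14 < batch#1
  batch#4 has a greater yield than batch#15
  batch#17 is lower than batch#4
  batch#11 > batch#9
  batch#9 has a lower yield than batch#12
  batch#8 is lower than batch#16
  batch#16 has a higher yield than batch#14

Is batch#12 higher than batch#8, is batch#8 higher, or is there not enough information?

Following every chain through batch#8: above batch#8 we get batch#11, batch#16.
batch#12 is not reached, and no chain runs the other way from batch#12 to batch#8.
So the given relations leave the order of batch#8 and batch#12 undetermined.

undetermined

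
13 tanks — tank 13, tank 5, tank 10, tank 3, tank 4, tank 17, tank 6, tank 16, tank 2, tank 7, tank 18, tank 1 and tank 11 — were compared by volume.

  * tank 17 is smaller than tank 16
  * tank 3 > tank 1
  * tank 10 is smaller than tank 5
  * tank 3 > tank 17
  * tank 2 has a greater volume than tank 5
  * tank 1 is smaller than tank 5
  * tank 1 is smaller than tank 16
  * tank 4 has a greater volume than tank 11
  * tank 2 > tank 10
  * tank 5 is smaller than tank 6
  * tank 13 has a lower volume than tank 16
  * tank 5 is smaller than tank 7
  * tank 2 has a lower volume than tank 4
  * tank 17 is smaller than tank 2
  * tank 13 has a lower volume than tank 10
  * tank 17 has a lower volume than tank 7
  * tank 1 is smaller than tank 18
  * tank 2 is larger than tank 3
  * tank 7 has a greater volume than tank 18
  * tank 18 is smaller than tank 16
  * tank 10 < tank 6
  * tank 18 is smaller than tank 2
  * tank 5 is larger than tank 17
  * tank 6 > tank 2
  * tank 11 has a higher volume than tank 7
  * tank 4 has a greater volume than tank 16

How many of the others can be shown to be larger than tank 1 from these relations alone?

The elements the relations force above tank 1 are tank 3, tank 5, tank 18, tank 7, tank 2, tank 11, tank 16, tank 6, tank 4 — no chain reaches any other.
That is 9.

9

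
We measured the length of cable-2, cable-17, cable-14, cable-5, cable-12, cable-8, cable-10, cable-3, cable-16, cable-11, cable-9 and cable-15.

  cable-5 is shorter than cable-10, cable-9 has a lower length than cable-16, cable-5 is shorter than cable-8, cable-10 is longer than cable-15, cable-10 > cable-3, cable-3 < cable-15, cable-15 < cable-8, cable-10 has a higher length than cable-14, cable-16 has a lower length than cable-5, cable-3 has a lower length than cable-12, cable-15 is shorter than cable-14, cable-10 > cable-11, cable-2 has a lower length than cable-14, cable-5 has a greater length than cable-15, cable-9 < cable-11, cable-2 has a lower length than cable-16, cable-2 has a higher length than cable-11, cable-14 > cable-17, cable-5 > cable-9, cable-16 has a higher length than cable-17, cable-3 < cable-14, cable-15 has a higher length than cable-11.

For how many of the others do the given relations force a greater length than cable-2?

From cable-2 the given relations immediately reach cable-14, cable-16.
From those, cable-5, cable-10 — 4 in total.
From those, cable-8 — 5 in total.
No other element is forced above cable-2 by the given relations, so the count is 5.

5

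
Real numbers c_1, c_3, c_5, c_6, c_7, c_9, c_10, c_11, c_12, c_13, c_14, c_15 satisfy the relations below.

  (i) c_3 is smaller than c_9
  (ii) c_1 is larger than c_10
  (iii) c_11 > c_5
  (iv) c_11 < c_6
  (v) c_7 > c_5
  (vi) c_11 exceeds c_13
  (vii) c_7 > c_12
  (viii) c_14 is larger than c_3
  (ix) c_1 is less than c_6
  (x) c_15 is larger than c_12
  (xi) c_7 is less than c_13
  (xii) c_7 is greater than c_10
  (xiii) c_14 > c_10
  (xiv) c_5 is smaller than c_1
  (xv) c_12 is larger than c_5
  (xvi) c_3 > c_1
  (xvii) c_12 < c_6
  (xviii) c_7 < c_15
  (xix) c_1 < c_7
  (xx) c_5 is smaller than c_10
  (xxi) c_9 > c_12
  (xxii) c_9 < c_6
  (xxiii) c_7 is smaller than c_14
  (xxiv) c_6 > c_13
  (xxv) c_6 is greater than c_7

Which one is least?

c_10 is not least since c_5 < c_10; c_1 is not least since c_5 < c_1; c_12 is not least since c_5 < c_12; c_7 is not least since c_12 < c_7; c_3 is not least since c_1 < c_3; c_13 is not least since c_7 < c_13; c_11 is not least since c_5 < c_11; c_15 is not least since c_7 < c_15; c_14 is not least since c_7 < c_14; c_9 is not least since c_12 < c_9; c_6 is not least since c_1 < c_6.
Only c_5 has nothing below it, so c_5 is the least.

c_5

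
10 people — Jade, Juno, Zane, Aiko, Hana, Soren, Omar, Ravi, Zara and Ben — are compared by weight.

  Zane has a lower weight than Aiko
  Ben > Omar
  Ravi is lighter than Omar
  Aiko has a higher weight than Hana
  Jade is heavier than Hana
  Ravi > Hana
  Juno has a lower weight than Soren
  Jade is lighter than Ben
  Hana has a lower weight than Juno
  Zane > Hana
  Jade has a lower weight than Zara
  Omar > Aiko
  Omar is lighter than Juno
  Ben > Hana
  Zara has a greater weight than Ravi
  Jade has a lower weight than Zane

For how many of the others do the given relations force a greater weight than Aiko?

From Aiko the given relations immediately reach Omar.
From those, Juno, Ben — 3 in total.
From those, Soren — 4 in total.
No other element is forced above Aiko by the given relations, so the count is 4.

4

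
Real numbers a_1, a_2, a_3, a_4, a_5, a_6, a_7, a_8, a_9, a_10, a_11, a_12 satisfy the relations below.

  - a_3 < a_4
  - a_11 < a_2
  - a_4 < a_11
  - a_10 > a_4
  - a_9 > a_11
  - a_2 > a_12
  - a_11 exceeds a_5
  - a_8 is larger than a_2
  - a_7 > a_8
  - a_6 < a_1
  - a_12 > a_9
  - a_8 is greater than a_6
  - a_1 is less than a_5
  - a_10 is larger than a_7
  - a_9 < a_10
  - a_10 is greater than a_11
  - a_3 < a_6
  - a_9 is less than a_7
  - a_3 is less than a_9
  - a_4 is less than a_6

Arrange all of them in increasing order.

Nothing is placed below a_3, so it is least; from there a_3 < a_4; a_4 < a_6; a_6 < a_1; a_1 < a_5; a_5 < a_11; a_11 < a_9; a_9 < a_12; a_12 < a_2; a_2 < a_8; a_8 < a_7; a_7 < a_10, each given directly.

a_3 < a_4 < a_6 < a_1 < a_5 < a_11 < a_9 < a_12 < a_2 < a_8 < a_7 < a_10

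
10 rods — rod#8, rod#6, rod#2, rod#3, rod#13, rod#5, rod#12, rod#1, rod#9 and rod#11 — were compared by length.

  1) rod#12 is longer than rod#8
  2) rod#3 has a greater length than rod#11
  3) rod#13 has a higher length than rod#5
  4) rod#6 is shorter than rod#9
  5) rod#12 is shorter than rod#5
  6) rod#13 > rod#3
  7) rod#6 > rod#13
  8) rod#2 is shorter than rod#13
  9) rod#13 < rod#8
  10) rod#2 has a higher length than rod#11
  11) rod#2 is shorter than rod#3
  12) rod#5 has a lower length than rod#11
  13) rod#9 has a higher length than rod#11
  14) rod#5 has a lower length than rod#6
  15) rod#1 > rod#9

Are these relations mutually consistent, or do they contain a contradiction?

We have rod#13 < rod#8 stated directly, yet also rod#8 < rod#12 < rod#5 < rod#11 < rod#2 < rod#3 < rod#13 by chaining the others — so rod#8 < rod#13. Contradiction.

inconsistent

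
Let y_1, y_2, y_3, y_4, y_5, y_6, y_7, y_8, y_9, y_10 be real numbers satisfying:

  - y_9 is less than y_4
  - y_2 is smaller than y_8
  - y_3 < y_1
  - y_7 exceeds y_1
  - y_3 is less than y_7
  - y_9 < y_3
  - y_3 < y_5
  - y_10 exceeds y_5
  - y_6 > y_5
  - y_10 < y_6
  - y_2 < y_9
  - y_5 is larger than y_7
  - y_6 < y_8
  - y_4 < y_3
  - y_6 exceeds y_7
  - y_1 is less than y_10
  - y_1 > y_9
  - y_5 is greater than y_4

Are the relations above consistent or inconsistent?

consistent

Every relation is compatible with y_2 < y_9 < y_4 < y_3 < y_1 < y_7 < y_5 < y_10 < y_6 < y_8; the set is consistent.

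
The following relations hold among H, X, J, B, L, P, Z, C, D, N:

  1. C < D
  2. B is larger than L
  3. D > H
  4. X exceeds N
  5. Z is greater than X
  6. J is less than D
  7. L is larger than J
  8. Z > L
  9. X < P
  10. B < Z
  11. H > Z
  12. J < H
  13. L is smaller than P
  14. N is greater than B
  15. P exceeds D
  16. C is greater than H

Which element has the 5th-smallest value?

Piecing the relations together gives one ordering: J < L < B < N < X < Z < H < C < D < P.
Counting 5 from the smallest end gives X.

X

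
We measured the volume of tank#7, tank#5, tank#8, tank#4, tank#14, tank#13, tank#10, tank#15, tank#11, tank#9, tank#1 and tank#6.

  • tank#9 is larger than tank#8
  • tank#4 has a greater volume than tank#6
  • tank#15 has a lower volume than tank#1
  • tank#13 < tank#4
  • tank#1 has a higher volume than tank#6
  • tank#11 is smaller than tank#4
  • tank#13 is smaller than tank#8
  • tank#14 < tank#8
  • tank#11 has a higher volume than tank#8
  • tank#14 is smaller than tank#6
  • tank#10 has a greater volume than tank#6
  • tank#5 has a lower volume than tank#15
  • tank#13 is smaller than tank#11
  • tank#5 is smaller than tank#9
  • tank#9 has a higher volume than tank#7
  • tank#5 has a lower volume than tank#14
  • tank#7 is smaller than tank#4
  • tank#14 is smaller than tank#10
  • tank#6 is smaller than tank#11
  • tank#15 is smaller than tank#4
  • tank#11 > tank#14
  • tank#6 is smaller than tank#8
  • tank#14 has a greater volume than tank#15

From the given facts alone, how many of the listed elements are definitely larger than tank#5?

From tank#5 the given relations immediately reach tank#15, tank#14, tank#9.
From those, tank#6, tank#8, tank#1, tank#10, tank#11, tank#4 — 9 in total.
No other element is forced above tank#5 by the given relations, so the count is 9.

9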